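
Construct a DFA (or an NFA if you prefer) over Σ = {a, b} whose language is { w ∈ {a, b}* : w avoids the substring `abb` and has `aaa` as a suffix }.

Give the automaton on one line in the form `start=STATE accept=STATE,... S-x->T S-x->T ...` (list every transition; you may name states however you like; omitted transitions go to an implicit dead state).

start=q0 accept=q4 q0-a->q1 q0-b->q0 q1-a->q2 q1-b->q3 q2-a->q4 q2-b->q3 q3-a->q1 q3-b->q5 q4-a->q4 q4-b->q3 q5-a->q5 q5-b->q5

Build one automaton per condition and run them in lockstep. One (4 states) tracks partial matches of the forbidden pattern `abb`; the other (4 states) tracks how much of the suffix `aaa` has currently been matched. Each combined state is a pair, one component from each; accept when both components accept. Minimizing collapses redundant product states.
A 6-state machine:
        a   b  
>  q0   q1  q0 
   q1   q2  q3 
   q2   q4  q3 
   q3   q1  q5 
 * q4   q4  q3 
   q5   q5  q5 
(> = start, * = accepting)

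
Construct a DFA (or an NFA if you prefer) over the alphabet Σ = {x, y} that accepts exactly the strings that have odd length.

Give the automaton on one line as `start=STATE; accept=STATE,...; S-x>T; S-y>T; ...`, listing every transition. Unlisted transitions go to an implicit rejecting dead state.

Only the length mod 2 matters, so use a 2-cycle: from any state, every input symbol moves to the next state, wrapping s1 back to s0. Mark s1 accepting.
2 states suffice.
        x   y  
>  s0   s1  s1 
 * s1   s0  s0 
(> = start, * = accepting)

start=s0; accept=s1; s0-x>s1; s0-y>s1; s1-x>s0; s1-y>s0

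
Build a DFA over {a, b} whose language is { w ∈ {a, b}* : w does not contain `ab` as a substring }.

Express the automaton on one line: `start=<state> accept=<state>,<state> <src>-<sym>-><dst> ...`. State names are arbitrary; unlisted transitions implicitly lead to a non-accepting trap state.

start=q0 accept=q0,q1 q0-a->q1 q0-b->q0 q1-a->q1 q1-b->q2 q2-a->q2 q2-b->q2

Track partial matches of the forbidden pattern `ab`. State q2 is a dead state reached once `ab` has occurred; every other state accepts. q0 means no part of `ab` is currently matched.
3 states suffice.
        a   b  
>* q0   q1  q0 
 * q1   q1  q2 
   q2   q2  q2 
(> = start, * = accepting)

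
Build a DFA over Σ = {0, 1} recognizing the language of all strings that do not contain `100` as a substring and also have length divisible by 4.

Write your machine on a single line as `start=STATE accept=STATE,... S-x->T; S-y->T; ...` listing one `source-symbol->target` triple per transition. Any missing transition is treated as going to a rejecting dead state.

Run two small machines in parallel and take their product. One (4 states) tracks partial matches of the forbidden pattern `100`; the other (4 states) tracks the input length modulo 4. Each combined state is a pair, one component from each; accept when both components accept. Equivalent product states are then merged.
13 states suffice.
          0    1  
>* q0     q1   q2 
   q1     q3   q4 
   q2     q5   q4 
   q3     q6   q7 
   q4     q8   q7 
   q5     q9   q7 
   q6     q0  q10 
   q7    q11  q10 
   q8     q9  q10 
   q9     q9   q9 
 * q10   q12   q2 
 * q11    q9   q2 
   q12    q9   q4 
(> = start, * = accepting)

start=q0; accept=q0,q10,q11; q0-0->q1; q0-1->q2; q1-0->q3; q1-1->q4; q2-0->q5; q2-1->q4; q3-0->q6; q3-1->q7; q4-0->q8; q4-1->q7; q5-0->q9; q5-1->q7; q6-0->q0; q6-1->q10; q7-0->q11; q7-1->q10; q8-0->q9; q8-1->q10; q9-0->q9; q9-1->q9; q10-0->q12; q10-1->q2; q11-0->q9; q11-1->q2; q12-0->q9; q12-1->q4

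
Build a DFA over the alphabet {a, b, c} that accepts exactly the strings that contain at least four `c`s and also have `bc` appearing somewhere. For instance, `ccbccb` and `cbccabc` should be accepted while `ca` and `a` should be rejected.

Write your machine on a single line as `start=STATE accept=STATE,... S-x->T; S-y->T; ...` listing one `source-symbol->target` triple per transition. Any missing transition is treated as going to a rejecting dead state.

Run two small machines in parallel and take their product. The first has 6 states tracking the count of `c`s, saturating at 5; the second has 3 states tracking whether and how much of `bc` has been seen. A product state is a pair (one from each), accepting exactly when both do. After merging equivalent states the machine shrinks.
          a    b    c  
>  q0     q0   q1   q2 
   q1     q0   q1   q3 
   q2     q2   q4   q5 
   q3     q3   q3   q6 
   q4     q2   q4   q6 
   q5     q5   q7   q8 
   q6     q6   q6   q9 
   q7     q5   q7   q9 
   q8     q8  q10   q8 
   q9     q9   q9  q11 
   q10    q8  q10  q11 
 * q11   q11  q11  q11 
(> = start, * = accepting)

start=q0; accept=q11; q0-a->q0; q0-b->q1; q0-c->q2; q1-a->q0; q1-b->q1; q1-c->q3; q2-a->q2; q2-b->q4; q2-c->q5; q3-a->q3; q3-b->q3; q3-c->q6; q4-a->q2; q4-b->q4; q4-c->q6; q5-a->q5; q5-b->q7; q5-c->q8; q6-a->q6; q6-b->q6; q6-c->q9; q7-a->q5; q7-b->q7; q7-c->q9; q8-a->q8; q8-b->q10; q8-c->q8; q9-a->q9; q9-b->q9; q9-c->q11; q10-a->q8; q10-b->q10; q10-c->q11; q11-a->q11; q11-b->q11; q11-c->q11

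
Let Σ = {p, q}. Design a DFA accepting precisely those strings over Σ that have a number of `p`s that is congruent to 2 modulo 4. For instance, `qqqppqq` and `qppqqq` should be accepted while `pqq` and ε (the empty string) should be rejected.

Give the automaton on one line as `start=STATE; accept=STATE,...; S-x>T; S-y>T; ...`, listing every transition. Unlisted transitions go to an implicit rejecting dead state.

start=S0; accept=S2; S0-p>S1; S0-q>S0; S1-p>S2; S1-q>S1; S2-p>S3; S2-q>S2; S3-p>S0; S3-q>S3

Keep the running count of `p`s modulo 4: each `p` advances along the cycle S0 → S1 → S2 → S3 → S0 while other symbols loop. Accept at S2.
With 4 states:
        p   q  
>  S0   S1  S0 
   S1   S2  S1 
 * S2   S3  S2 
   S3   S0  S3 
(> = start, * = accepting)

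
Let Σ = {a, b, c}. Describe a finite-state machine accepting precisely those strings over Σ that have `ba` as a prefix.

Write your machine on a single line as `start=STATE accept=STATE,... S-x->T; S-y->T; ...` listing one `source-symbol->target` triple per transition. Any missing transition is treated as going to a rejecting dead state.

start=q0; accept=q2; q0-a->q3; q0-b->q1; q0-c->q3; q1-a->q2; q1-b->q3; q1-c->q3; q2-a->q2; q2-b->q2; q2-c->q2; q3-a->q3; q3-b->q3; q3-c->q3

Check the first 2 symbols one by one: q0 through q1 record how many have matched `ba` so far; any wrong symbol goes to the dead state q3. After all 2 match we enter the accepting sink q2.
A 4-state machine:
        a   b   c  
>  q0   q3  q1  q3 
   q1   q2  q3  q3 
 * q2   q2  q2  q2 
   q3   q3  q3  q3 
(> = start, * = accepting)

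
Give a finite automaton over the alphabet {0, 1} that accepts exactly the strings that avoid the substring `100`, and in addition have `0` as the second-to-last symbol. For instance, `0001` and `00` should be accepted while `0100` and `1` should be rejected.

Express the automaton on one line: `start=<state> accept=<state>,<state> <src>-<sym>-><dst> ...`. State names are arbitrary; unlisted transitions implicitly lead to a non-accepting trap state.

Handle the two conditions separately and then intersect. One (4 states) tracks partial matches of the forbidden pattern `100`; the other (7 states) tracks the last 2 symbols read. Each combined state is a pair, one component from each; accept when both components accept.
With 11 states:
          0    1  
>  s0     s1   s2 
   s1     s3   s4 
   s2     s5   s6 
 * s3     s3   s4 
 * s4     s5   s6 
   s5     s7   s4 
   s6     s5   s6 
   s7     s7   s8 
   s8     s9  s10 
   s9     s7   s8 
   s10    s9  s10 
(> = start, * = accepting)

start=s0 accept=s3,s4 s0-0->s1 s0-1->s2 s1-0->s3 s1-1->s4 s2-0->s5 s2-1->s6 s3-0->s3 s3-1->s4 s4-0->s5 s4-1->s6 s5-0->s7 s5-1->s4 s6-0->s5 s6-1->s6 s7-0->s7 s7-1->s8 s8-0->s9 s8-1->s10 s9-0->s7 s9-1->s8 s10-0->s9 s10-1->s10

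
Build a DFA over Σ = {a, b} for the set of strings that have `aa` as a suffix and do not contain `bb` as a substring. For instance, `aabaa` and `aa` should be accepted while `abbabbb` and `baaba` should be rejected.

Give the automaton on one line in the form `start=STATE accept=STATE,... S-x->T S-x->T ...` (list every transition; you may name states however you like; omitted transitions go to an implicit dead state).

start=q0 accept=q3 q0-a->q1 q0-b->q2 q1-a->q3 q1-b->q2 q2-a->q1 q2-b->q4 q3-a->q3 q3-b->q2 q4-a->q4 q4-b->q4

Run two small machines in parallel and take their product. The first has 3 states tracking how much of the suffix `aa` has currently been matched; the second has 3 states tracking partial matches of the forbidden pattern `bb`. A product state is a pair (one from each), accepting exactly when both do. After merging equivalent states the machine shrinks.
5 states suffice.
        a   b  
>  q0   q1  q2 
   q1   q3  q2 
   q2   q1  q4 
 * q3   q3  q2 
   q4   q4  q4 
(> = start, * = accepting)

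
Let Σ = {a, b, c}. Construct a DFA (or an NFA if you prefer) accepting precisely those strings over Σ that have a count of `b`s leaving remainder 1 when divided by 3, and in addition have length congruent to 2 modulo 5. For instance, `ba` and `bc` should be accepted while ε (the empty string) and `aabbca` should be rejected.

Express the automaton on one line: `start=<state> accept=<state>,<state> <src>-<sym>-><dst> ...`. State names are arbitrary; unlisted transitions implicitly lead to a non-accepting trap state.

Run two small machines in parallel and take their product. One (3 states) tracks the count of `b`s modulo 3; the other (5 states) tracks the input length modulo 5. Each combined state is a pair, one component from each; accept when both components accept.
15 states suffice.
          a    b    c  
>  q0     q1   q2   q1 
   q1     q3   q4   q3 
   q2     q4   q5   q4 
   q3     q6   q7   q6 
 * q4     q7   q8   q7 
   q5     q8   q6   q8 
   q6     q9  q10   q9 
   q7    q10  q11  q10 
   q8    q11   q9  q11 
   q9     q0  q12   q0 
   q10   q12  q13  q12 
   q11   q13   q0  q13 
   q12    q2  q14   q2 
   q13   q14   q1  q14 
   q14    q5   q3   q5 
(> = start, * = accepting)

start=q0 accept=q4 q0-a->q1 q0-b->q2 q0-c->q1 q1-a->q3 q1-b->q4 q1-c->q3 q2-a->q4 q2-b->q5 q2-c->q4 q3-a->q6 q3-b->q7 q3-c->q6 q4-a->q7 q4-b->q8 q4-c->q7 q5-a->q8 q5-b->q6 q5-c->q8 q6-a->q9 q6-b->q10 q6-c->q9 q7-a->q10 q7-b->q11 q7-c->q10 q8-a->q11 q8-b->q9 q8-c->q11 q9-a->q0 q9-b->q12 q9-c->q0 q10-a->q12 q10-b->q13 q10-c->q12 q11-a->q13 q11-b->q0 q11-c->q13 q12-a->q2 q12-b->q14 q12-c->q2 q13-a->q14 q13-b->q1 q13-c->q14 q14-a->q5 q14-b->q3 q14-c->q5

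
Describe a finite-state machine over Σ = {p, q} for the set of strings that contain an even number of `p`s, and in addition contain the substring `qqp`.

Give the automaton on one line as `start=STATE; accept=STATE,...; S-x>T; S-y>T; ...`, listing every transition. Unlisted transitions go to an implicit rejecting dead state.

Run two small machines in parallel and take their product. One (2 states) tracks the count of `p`s modulo 2; the other (4 states) tracks whether and how much of `qqp` has been seen. Each combined state is a pair, one component from each; accept when both components accept.
8 states suffice.
        p   q  
>  S0   S1  S2 
   S1   S0  S3 
   S2   S1  S4 
   S3   S0  S5 
   S4   S6  S4 
   S5   S7  S5 
   S6   S7  S6 
 * S7   S6  S7 
(> = start, * = accepting)

start=S0; accept=S7; S0-p>S1; S0-q>S2; S1-p>S0; S1-q>S3; S2-p>S1; S2-q>S4; S3-p>S0; S3-q>S5; S4-p>S6; S4-q>S4; S5-p>S7; S5-q>S5; S6-p>S7; S6-q>S6; S7-p>S6; S7-q>S7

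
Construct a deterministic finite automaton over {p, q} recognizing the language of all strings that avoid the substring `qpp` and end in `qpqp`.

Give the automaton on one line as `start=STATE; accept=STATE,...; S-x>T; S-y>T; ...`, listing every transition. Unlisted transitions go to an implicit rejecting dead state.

Build one automaton per condition and run them in lockstep. The first has 4 states tracking partial matches of the forbidden pattern `qpp`; the second has 5 states tracking how much of the suffix `qpqp` has currently been matched. A product state is a pair (one from each), accepting exactly when both do.
A 10-state machine:
        p   q  
>  s0   s0  s1 
   s1   s2  s1 
   s2   s3  s4 
   s3   s3  s5 
   s4   s6  s1 
   s5   s7  s5 
 * s6   s3  s4 
   s7   s3  s8 
   s8   s9  s5 
   s9   s3  s8 
(> = start, * = accepting)

start=s0; accept=s6; s0-p>s0; s0-q>s1; s1-p>s2; s1-q>s1; s2-p>s3; s2-q>s4; s3-p>s3; s3-q>s5; s4-p>s6; s4-q>s1; s5-p>s7; s5-q>s5; s6-p>s3; s6-q>s4; s7-p>s3; s7-q>s8; s8-p>s9; s8-q>s5; s9-p>s3; s9-q>s8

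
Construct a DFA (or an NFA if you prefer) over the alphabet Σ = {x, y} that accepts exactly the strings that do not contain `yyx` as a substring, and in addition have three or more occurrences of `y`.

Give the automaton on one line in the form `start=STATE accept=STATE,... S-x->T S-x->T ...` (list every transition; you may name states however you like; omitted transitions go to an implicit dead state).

Build one automaton per condition and run them in lockstep. The first has 4 states tracking partial matches of the forbidden pattern `yyx`; the second has 5 states tracking the count of `y`s, saturating at 4. A product state is a pair (one from each), accepting exactly when both do. After merging equivalent states the machine shrinks.
With 10 states:
        x   y  
>  q0   q0  q1 
   q1   q2  q3 
   q2   q2  q4 
   q3   q5  q6 
   q4   q7  q6 
   q5   q5  q5 
 * q6   q5  q6 
   q7   q7  q8 
 * q8   q9  q6 
 * q9   q9  q8 
(> = start, * = accepting)

start=q0 accept=q6,q8,q9 q0-x->q0 q0-y->q1 q1-x->q2 q1-y->q3 q2-x->q2 q2-y->q4 q3-x->q5 q3-y->q6 q4-x->q7 q4-y->q6 q5-x->q5 q5-y->q5 q6-x->q5 q6-y->q6 q7-x->q7 q7-y->q8 q8-x->q9 q8-y->q6 q9-x->q9 q9-y->q8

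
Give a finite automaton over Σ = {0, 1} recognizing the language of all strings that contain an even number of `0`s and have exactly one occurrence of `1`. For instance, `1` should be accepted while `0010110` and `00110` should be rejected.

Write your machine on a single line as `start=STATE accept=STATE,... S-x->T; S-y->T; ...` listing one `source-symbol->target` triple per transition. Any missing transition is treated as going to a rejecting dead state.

Handle the two conditions separately and then intersect. The first has 2 states tracking the count of `0`s modulo 2; the second has 3 states tracking the count of `1`s, saturating at 2. A product state is a pair (one from each), accepting exactly when both do. Minimizing collapses redundant product states.
A 5-state machine:
        0   1  
>  q0   q1  q2 
   q1   q0  q3 
 * q2   q3  q4 
   q3   q2  q4 
   q4   q4  q4 
(> = start, * = accepting)

start=q0; accept=q2; q0-0->q1; q0-1->q2; q1-0->q0; q1-1->q3; q2-0->q3; q2-1->q4; q3-0->q2; q3-1->q4; q4-0->q4; q4-1->q4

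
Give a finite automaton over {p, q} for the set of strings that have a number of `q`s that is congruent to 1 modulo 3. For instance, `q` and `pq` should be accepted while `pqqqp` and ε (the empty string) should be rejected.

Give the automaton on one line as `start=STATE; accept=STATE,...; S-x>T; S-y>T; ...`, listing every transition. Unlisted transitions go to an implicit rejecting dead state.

start=s0; accept=s1; s0-p>s0; s0-q>s1; s1-p>s1; s1-q>s2; s2-p>s2; s2-q>s0

The only thing that matters is how many `q`s have appeared, reduced mod 3. Use one state per residue: s0 for 0, …, s2 for 2. Reading `q` moves to the next residue; anything else stays put. s1 is accepting.
A 3-state machine:
        p   q  
>  s0   s0  s1 
 * s1   s1  s2 
   s2   s2  s0 
(> = start, * = accepting)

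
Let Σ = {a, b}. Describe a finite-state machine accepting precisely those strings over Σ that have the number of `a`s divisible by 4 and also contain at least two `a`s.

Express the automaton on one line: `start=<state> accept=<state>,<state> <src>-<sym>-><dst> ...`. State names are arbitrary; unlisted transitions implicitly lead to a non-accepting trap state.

Run two small machines in parallel and take their product. One (4 states) tracks the count of `a`s modulo 4; the other (4 states) tracks the count of `a`s, saturating at 3. Each combined state is a pair, one component from each; accept when both components accept. Equivalent product states are then merged.
5 states suffice.
        a   b  
>  s0   s1  s0 
   s1   s2  s1 
   s2   s3  s2 
   s3   s4  s3 
 * s4   s1  s4 
(> = start, * = accepting)

start=s0 accept=s4 s0-a->s1 s0-b->s0 s1-a->s2 s1-b->s1 s2-a->s3 s2-b->s2 s3-a->s4 s3-b->s3 s4-a->s1 s4-b->s4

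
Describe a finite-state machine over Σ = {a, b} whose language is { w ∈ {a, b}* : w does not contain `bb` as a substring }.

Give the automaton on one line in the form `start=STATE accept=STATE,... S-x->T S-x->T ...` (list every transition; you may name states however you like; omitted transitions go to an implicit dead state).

start=q0 accept=q0,q1 q0-a->q0 q0-b->q1 q1-a->q0 q1-b->q2 q2-a->q2 q2-b->q2

This is the complement of 'contains `bb`'. Use the same substring-matching states — q0 through q2 holding how much of `bb` has just been matched — but flip the accepting set: everything except the trap q2 accepts.
A 3-state machine:
        a   b  
>* q0   q0  q1 
 * q1   q0  q2 
   q2   q2  q2 
(> = start, * = accepting)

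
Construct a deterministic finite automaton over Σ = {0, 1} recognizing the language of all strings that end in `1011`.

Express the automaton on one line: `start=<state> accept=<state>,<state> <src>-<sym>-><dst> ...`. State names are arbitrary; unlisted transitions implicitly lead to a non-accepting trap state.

start=s0 accept=s4 s0-0->s0 s0-1->s1 s1-0->s2 s1-1->s1 s2-0->s0 s2-1->s3 s3-0->s2 s3-1->s4 s4-0->s2 s4-1->s1

Let each state record the length of the longest suffix of the input read so far that is also a prefix of `1011`. s1 means the last symbol is `1`; s2 means the last 2 symbols are `10`; s3 means the last 3 symbols are `101`; s4 means the last 4 symbols are `1011`. Accept only at s4, where the string currently ends in `1011`.
With 5 states:
        0   1  
>  s0   s0  s1 
   s1   s2  s1 
   s2   s0  s3 
   s3   s2  s4 
 * s4   s2  s1 
(> = start, * = accepting)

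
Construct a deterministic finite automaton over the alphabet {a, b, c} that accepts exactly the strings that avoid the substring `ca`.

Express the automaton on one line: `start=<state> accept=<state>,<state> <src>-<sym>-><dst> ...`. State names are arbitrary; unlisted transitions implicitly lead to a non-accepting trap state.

start=s0 accept=s0,s1 s0-a->s0 s0-b->s0 s0-c->s1 s1-a->s2 s1-b->s0 s1-c->s1 s2-a->s2 s2-b->s2 s2-c->s2

Track partial matches of the forbidden pattern `ca`. State s2 is a dead state reached once `ca` has occurred; every other state accepts. s0 means no part of `ca` is currently matched.
3 states suffice.
        a   b   c  
>* s0   s0  s0  s1 
 * s1   s2  s0  s1 
   s2   s2  s2  s2 
(> = start, * = accepting)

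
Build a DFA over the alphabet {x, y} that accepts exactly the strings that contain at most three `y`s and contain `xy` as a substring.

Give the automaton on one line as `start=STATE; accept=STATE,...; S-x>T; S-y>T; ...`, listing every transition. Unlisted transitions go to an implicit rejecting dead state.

Run two small machines in parallel and take their product. The first has 5 states tracking the count of `y`s, saturating at 4; the second has 3 states tracking whether and how much of `xy` has been seen. A product state is a pair (one from each), accepting exactly when both do. Equivalent product states are then merged.
A 10-state machine:
        x   y  
>  s0   s1  s2 
   s1   s1  s3 
   s2   s4  s5 
 * s3   s3  s6 
   s4   s4  s6 
   s5   s7  s8 
 * s6   s6  s9 
   s7   s7  s9 
   s8   s8  s8 
 * s9   s9  s8 
(> = start, * = accepting)

start=s0; accept=s3,s6,s9; s0-x>s1; s0-y>s2; s1-x>s1; s1-y>s3; s2-x>s4; s2-y>s5; s3-x>s3; s3-y>s6; s4-x>s4; s4-y>s6; s5-x>s7; s5-y>s8; s6-x>s6; s6-y>s9; s7-x>s7; s7-y>s9; s8-x>s8; s8-y>s8; s9-x>s9; s9-y>s8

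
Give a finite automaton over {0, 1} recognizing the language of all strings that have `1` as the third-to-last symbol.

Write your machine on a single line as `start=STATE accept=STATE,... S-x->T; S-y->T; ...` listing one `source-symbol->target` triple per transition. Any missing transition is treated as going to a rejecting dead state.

start=q0; accept=q11,q12,q13,q14; q0-0->q1; q0-1->q2; q1-0->q3; q1-1->q4; q2-0->q5; q2-1->q6; q3-0->q7; q3-1->q8; q4-0->q9; q4-1->q10; q5-0->q11; q5-1->q12; q6-0->q13; q6-1->q14; q7-0->q7; q7-1->q8; q8-0->q9; q8-1->q10; q9-0->q11; q9-1->q12; q10-0->q13; q10-1->q14; q11-0->q7; q11-1->q8; q12-0->q9; q12-1->q10; q13-0->q11; q13-1->q12; q14-0->q13; q14-1->q14

Because acceptance depends on a position counted from the end, the machine has to buffer the most recent 3 symbols. Make each state the string of the last up-to-3 symbols read; on input `x` shift the window left and append `x`. Accept when the buffered window has length 3 and begins with `1`.
15 states suffice.
          0    1  
>  q0     q1   q2 
   q1     q3   q4 
   q2     q5   q6 
   q3     q7   q8 
   q4     q9  q10 
   q5    q11  q12 
   q6    q13  q14 
   q7     q7   q8 
   q8     q9  q10 
   q9    q11  q12 
   q10   q13  q14 
 * q11    q7   q8 
 * q12    q9  q10 
 * q13   q11  q12 
 * q14   q13  q14 
(> = start, * = accepting)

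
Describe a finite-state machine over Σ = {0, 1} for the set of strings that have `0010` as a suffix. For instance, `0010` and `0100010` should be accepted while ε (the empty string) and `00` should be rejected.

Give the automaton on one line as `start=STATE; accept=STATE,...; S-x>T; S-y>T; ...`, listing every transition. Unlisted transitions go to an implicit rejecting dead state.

Let each state record the length of the longest suffix of the input read so far that is also a prefix of `0010`. s1 means the last symbol is `0`; s2 means the last 2 symbols are `00`; s3 means the last 3 symbols are `001`; s4 means the last 4 symbols are `0010`. Accept only at s4, where the string currently ends in `0010`.
        0   1  
>  s0   s1  s0 
   s1   s2  s0 
   s2   s2  s3 
   s3   s4  s0 
 * s4   s2  s0 
(> = start, * = accepting)

start=s0; accept=s4; s0-0>s1; s0-1>s0; s1-0>s2; s1-1>s0; s2-0>s2; s2-1>s3; s3-0>s4; s3-1>s0; s4-0>s2; s4-1>s0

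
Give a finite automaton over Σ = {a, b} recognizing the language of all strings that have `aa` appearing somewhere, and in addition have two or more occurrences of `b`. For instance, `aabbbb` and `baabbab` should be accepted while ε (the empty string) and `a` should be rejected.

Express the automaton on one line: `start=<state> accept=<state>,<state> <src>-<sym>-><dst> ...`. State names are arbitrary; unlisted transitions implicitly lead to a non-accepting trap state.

start=S0 accept=S8 S0-a->S1 S0-b->S2 S1-a->S3 S1-b->S2 S2-a->S4 S2-b->S5 S3-a->S3 S3-b->S6 S4-a->S6 S4-b->S5 S5-a->S7 S5-b->S5 S6-a->S6 S6-b->S8 S7-a->S8 S7-b->S5 S8-a->S8 S8-b->S8

Build one automaton per condition and run them in lockstep. The first has 3 states tracking whether and how much of `aa` has been seen; the second has 4 states tracking the count of `b`s, saturating at 3. A product state is a pair (one from each), accepting exactly when both do. After merging equivalent states the machine shrinks.
        a   b  
>  S0   S1  S2 
   S1   S3  S2 
   S2   S4  S5 
   S3   S3  S6 
   S4   S6  S5 
   S5   S7  S5 
   S6   S6  S8 
   S7   S8  S5 
 * S8   S8  S8 
(> = start, * = accepting)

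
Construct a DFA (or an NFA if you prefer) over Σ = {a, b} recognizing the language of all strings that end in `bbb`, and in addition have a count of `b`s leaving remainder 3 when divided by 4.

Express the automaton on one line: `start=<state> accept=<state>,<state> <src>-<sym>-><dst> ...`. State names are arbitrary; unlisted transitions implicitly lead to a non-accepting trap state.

start=S0 accept=S6 S0-a->S0 S0-b->S1 S1-a->S2 S1-b->S3 S2-a->S2 S2-b->S4 S3-a->S5 S3-b->S6 S4-a->S5 S4-b->S7 S5-a->S5 S5-b->S8 S6-a->S9 S6-b->S10 S7-a->S9 S7-b->S10 S8-a->S9 S8-b->S11 S9-a->S9 S9-b->S12 S10-a->S0 S10-b->S13 S11-a->S0 S11-b->S13 S12-a->S0 S12-b->S14 S13-a->S2 S13-b->S15 S14-a->S2 S14-b->S15 S15-a->S5 S15-b->S6

Run two small machines in parallel and take their product. The first has 4 states tracking how much of the suffix `bbb` has currently been matched; the second has 4 states tracking the count of `b`s modulo 4. A product state is a pair (one from each), accepting exactly when both do.
A 16-state machine:
          a    b  
>  S0     S0   S1 
   S1     S2   S3 
   S2     S2   S4 
   S3     S5   S6 
   S4     S5   S7 
   S5     S5   S8 
 * S6     S9  S10 
   S7     S9  S10 
   S8     S9  S11 
   S9     S9  S12 
   S10    S0  S13 
   S11    S0  S13 
   S12    S0  S14 
   S13    S2  S15 
   S14    S2  S15 
   S15    S5   S6 
(> = start, * = accepting)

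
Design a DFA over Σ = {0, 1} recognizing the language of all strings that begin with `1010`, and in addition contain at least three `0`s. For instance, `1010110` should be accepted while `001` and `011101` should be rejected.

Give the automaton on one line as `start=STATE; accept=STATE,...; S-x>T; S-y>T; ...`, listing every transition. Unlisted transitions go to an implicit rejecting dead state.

start=A; accept=G; A-0>B; A-1>C; B-0>B; B-1>B; C-0>D; C-1>B; D-0>B; D-1>E; E-0>F; E-1>B; F-0>G; F-1>F; G-0>G; G-1>G

Run two small machines in parallel and take their product. One (6 states) tracks whether the input so far still matches the prefix `1010`; the other (5 states) tracks the count of `0`s, saturating at 4. Each combined state is a pair, one component from each; accept when both components accept. After merging equivalent states the machine shrinks.
A 7-state machine:
       0  1 
>  A   B  C 
   B   B  B 
   C   D  B 
   D   B  E 
   E   F  B 
   F   G  F 
 * G   G  G 
(> = start, * = accepting)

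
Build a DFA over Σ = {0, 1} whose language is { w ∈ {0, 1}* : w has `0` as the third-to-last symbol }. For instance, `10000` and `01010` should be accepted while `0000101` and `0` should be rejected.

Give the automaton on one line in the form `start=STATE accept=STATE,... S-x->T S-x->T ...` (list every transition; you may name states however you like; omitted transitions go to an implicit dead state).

Because acceptance depends on a position counted from the end, the machine has to buffer the most recent 3 symbols. Make each state the string of the last up-to-3 symbols read; on input `x` shift the window left and append `x`. Accept when the buffered window has length 3 and begins with `0`.
A 15-state machine:
          0    1  
>  q0     q1   q2 
   q1     q3   q4 
   q2     q5   q6 
   q3     q7   q8 
   q4     q9  q10 
   q5    q11  q12 
   q6    q13  q14 
 * q7     q7   q8 
 * q8     q9  q10 
 * q9    q11  q12 
 * q10   q13  q14 
   q11    q7   q8 
   q12    q9  q10 
   q13   q11  q12 
   q14   q13  q14 
(> = start, * = accepting)

start=q0 accept=q7,q8,q9,q10 q0-0->q1 q0-1->q2 q1-0->q3 q1-1->q4 q2-0->q5 q2-1->q6 q3-0->q7 q3-1->q8 q4-0->q9 q4-1->q10 q5-0->q11 q5-1->q12 q6-0->q13 q6-1->q14 q7-0->q7 q7-1->q8 q8-0->q9 q8-1->q10 q9-0->q11 q9-1->q12 q10-0->q13 q10-1->q14 q11-0->q7 q11-1->q8 q12-0->q9 q12-1->q10 q13-0->q11 q13-1->q12 q14-0->q13 q14-1->q14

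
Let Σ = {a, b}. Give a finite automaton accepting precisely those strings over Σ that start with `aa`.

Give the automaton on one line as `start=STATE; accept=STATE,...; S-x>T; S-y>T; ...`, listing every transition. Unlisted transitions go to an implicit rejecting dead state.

start=s0; accept=s2; s0-a>s1; s0-b>s3; s1-a>s2; s1-b>s3; s2-a>s2; s2-b>s2; s3-a>s3; s3-b>s3

Walk along `aa` while the input agrees: from s0 take `a` to s1, and so on. Any deviation drops to the rejecting sink s3. Once s2 is reached the prefix is confirmed and every continuation is accepted.
A 4-state machine:
        a   b  
>  s0   s1  s3 
   s1   s2  s3 
 * s2   s2  s2 
   s3   s3  s3 
(> = start, * = accepting)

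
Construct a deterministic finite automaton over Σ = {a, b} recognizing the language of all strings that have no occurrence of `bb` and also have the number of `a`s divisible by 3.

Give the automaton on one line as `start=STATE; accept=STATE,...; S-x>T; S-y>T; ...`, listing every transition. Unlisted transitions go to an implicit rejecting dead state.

Handle the two conditions separately and then intersect. One (3 states) tracks partial matches of the forbidden pattern `bb`; the other (3 states) tracks the count of `a`s modulo 3. Each combined state is a pair, one component from each; accept when both components accept. Equivalent product states are then merged.
7 states suffice.
        a   b  
>* s0   s1  s2 
   s1   s3  s4 
 * s2   s1  s5 
   s3   s0  s6 
   s4   s3  s5 
   s5   s5  s5 
   s6   s0  s5 
(> = start, * = accepting)

start=s0; accept=s0,s2; s0-a>s1; s0-b>s2; s1-a>s3; s1-b>s4; s2-a>s1; s2-b>s5; s3-a>s0; s3-b>s6; s4-a>s3; s4-b>s5; s5-a>s5; s5-b>s5; s6-a>s0; s6-b>s5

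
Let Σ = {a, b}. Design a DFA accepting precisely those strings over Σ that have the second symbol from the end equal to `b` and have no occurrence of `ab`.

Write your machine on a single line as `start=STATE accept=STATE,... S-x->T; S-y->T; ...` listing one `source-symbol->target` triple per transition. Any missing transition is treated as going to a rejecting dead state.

start=q0; accept=q3,q4; q0-a->q1; q0-b->q2; q1-a->q1; q1-b->q1; q2-a->q3; q2-b->q4; q3-a->q1; q3-b->q1; q4-a->q3; q4-b->q4

Run two small machines in parallel and take their product. One (7 states) tracks the last 2 symbols read; the other (3 states) tracks partial matches of the forbidden pattern `ab`. Each combined state is a pair, one component from each; accept when both components accept. Minimizing collapses redundant product states.
        a   b  
>  q0   q1  q2 
   q1   q1  q1 
   q2   q3  q4 
 * q3   q1  q1 
 * q4   q3  q4 
(> = start, * = accepting)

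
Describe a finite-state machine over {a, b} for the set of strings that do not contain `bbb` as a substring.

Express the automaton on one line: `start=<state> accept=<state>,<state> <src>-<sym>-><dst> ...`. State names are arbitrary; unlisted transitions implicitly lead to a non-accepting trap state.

start=q0 accept=q0,q1,q2 q0-a->q0 q0-b->q1 q1-a->q0 q1-b->q2 q2-a->q0 q2-b->q3 q3-a->q3 q3-b->q3

This is the complement of 'contains `bbb`'. Use the same substring-matching states — q0 through q3 holding how much of `bbb` has just been matched — but flip the accepting set: everything except the trap q3 accepts.
4 states suffice.
        a   b  
>* q0   q0  q1 
 * q1   q0  q2 
 * q2   q0  q3 
   q3   q3  q3 
(> = start, * = accepting)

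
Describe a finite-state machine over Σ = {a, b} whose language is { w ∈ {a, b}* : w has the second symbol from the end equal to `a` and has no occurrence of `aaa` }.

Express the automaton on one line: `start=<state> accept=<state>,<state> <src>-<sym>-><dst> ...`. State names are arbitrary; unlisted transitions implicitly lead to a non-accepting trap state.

Build one automaton per condition and run them in lockstep. One (7 states) tracks the last 2 symbols read; the other (4 states) tracks partial matches of the forbidden pattern `aaa`. Each combined state is a pair, one component from each; accept when both components accept.
With 11 states:
          a    b  
>  S0     S1   S2 
   S1     S3   S4 
   S2     S5   S6 
 * S3     S7   S4 
 * S4     S5   S6 
   S5     S3   S4 
   S6     S5   S6 
   S7     S7   S8 
   S8     S9  S10 
   S9     S7   S8 
   S10    S9  S10 
(> = start, * = accepting)

start=S0 accept=S3,S4 S0-a->S1 S0-b->S2 S1-a->S3 S1-b->S4 S2-a->S5 S2-b->S6 S3-a->S7 S3-b->S4 S4-a->S5 S4-b->S6 S5-a->S3 S5-b->S4 S6-a->S5 S6-b->S6 S7-a->S7 S7-b->S8 S8-a->S9 S8-b->S10 S9-a->S7 S9-b->S8 S10-a->S9 S10-b->S10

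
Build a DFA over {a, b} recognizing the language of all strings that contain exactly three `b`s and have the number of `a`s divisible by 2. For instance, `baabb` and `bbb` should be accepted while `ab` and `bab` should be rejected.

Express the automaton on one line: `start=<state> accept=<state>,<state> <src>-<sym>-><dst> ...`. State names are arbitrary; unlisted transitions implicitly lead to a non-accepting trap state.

Run two small machines in parallel and take their product. The first has 5 states tracking the count of `b`s, saturating at 4; the second has 2 states tracking the count of `a`s modulo 2. A product state is a pair (one from each), accepting exactly when both do.
        a   b  
>  S0   S1  S2 
   S1   S0  S3 
   S2   S3  S4 
   S3   S2  S5 
   S4   S5  S6 
   S5   S4  S7 
 * S6   S7  S8 
   S7   S6  S9 
   S8   S9  S8 
   S9   S8  S9 
(> = start, * = accepting)

start=S0 accept=S6 S0-a->S1 S0-b->S2 S1-a->S0 S1-b->S3 S2-a->S3 S2-b->S4 S3-a->S2 S3-b->S5 S4-a->S5 S4-b->S6 S5-a->S4 S5-b->S7 S6-a->S7 S6-b->S8 S7-a->S6 S7-b->S9 S8-a->S9 S8-b->S8 S9-a->S8 S9-b->S9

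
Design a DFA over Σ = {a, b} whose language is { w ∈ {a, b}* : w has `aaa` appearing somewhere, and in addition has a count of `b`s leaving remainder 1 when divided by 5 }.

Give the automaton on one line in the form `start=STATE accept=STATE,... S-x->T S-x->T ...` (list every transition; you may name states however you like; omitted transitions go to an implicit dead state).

Run two small machines in parallel and take their product. The first has 4 states tracking whether and how much of `aaa` has been seen; the second has 5 states tracking the count of `b`s modulo 5. A product state is a pair (one from each), accepting exactly when both do.
          a    b  
>  S0     S1   S2 
   S1     S3   S2 
   S2     S4   S5 
   S3     S6   S2 
   S4     S7   S5 
   S5     S8   S9 
   S6     S6  S10 
   S7    S10   S5 
   S8    S11   S9 
   S9    S12  S13 
 * S10   S10  S14 
   S11   S14   S9 
   S12   S15  S13 
   S13   S16   S0 
   S14   S14  S17 
   S15   S17  S13 
   S16   S18   S0 
   S17   S17  S19 
   S18   S19   S0 
   S19   S19   S6 
(> = start, * = accepting)

start=S0 accept=S10 S0-a->S1 S0-b->S2 S1-a->S3 S1-b->S2 S2-a->S4 S2-b->S5 S3-a->S6 S3-b->S2 S4-a->S7 S4-b->S5 S5-a->S8 S5-b->S9 S6-a->S6 S6-b->S10 S7-a->S10 S7-b->S5 S8-a->S11 S8-b->S9 S9-a->S12 S9-b->S13 S10-a->S10 S10-b->S14 S11-a->S14 S11-b->S9 S12-a->S15 S12-b->S13 S13-a->S16 S13-b->S0 S14-a->S14 S14-b->S17 S15-a->S17 S15-b->S13 S16-a->S18 S16-b->S0 S17-a->S17 S17-b->S19 S18-a->S19 S18-b->S0 S19-a->S19 S19-b->S6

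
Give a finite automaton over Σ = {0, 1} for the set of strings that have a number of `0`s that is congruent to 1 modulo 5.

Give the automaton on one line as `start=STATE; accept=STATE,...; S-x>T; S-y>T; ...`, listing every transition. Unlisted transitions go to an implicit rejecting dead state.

Keep the running count of `0`s modulo 5: each `0` advances along the cycle S0 → S1 → S2 → S3 → S4 → S0 while other symbols loop. Accept at S1.
A 5-state machine:
        0   1  
>  S0   S1  S0 
 * S1   S2  S1 
   S2   S3  S2 
   S3   S4  S3 
   S4   S0  S4 
(> = start, * = accepting)

start=S0; accept=S1; S0-0>S1; S0-1>S0; S1-0>S2; S1-1>S1; S2-0>S3; S2-1>S2; S3-0>S4; S3-1>S3; S4-0>S0; S4-1>S4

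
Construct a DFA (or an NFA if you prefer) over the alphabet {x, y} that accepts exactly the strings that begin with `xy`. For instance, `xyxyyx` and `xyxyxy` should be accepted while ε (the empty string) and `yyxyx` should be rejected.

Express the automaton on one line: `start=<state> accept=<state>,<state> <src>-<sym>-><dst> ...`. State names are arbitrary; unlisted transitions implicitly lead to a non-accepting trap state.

Walk along `xy` while the input agrees: from s0 take `x` to s1, and so on. Any deviation drops to the rejecting sink s3. Once s2 is reached the prefix is confirmed and every continuation is accepted.
A 4-state machine:
        x   y  
>  s0   s1  s3 
   s1   s3  s2 
 * s2   s2  s2 
   s3   s3  s3 
(> = start, * = accepting)

start=s0 accept=s2 s0-x->s1 s0-y->s3 s1-x->s3 s1-y->s2 s2-x->s2 s2-y->s2 s3-x->s3 s3-y->s3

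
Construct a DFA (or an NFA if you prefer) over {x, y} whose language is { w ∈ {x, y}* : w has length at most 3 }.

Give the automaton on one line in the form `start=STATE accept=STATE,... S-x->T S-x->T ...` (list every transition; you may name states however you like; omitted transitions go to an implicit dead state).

Count input length up to 4: every symbol moves from s0 toward s4, which means 'more than 3' and absorbs. Accept from {s0, s1, s2, s3}.
With 5 states:
        x   y  
>* s0   s1  s1 
 * s1   s2  s2 
 * s2   s3  s3 
 * s3   s4  s4 
   s4   s4  s4 
(> = start, * = accepting)

start=s0 accept=s0,s1,s2,s3 s0-x->s1 s0-y->s1 s1-x->s2 s1-y->s2 s2-x->s3 s2-y->s3 s3-x->s4 s3-y->s4 s4-x->s4 s4-y->s4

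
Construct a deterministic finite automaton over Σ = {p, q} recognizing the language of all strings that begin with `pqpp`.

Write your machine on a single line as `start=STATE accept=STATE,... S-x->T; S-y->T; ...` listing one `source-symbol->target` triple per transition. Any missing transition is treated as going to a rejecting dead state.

Walk along `pqpp` while the input agrees: from s0 take `p` to s1, and so on. Any deviation drops to the rejecting sink s5. Once s4 is reached the prefix is confirmed and every continuation is accepted.
6 states suffice.
        p   q  
>  s0   s1  s5 
   s1   s5  s2 
   s2   s3  s5 
   s3   s4  s5 
 * s4   s4  s4 
   s5   s5  s5 
(> = start, * = accepting)

start=s0; accept=s4; s0-p->s1; s0-q->s5; s1-p->s5; s1-q->s2; s2-p->s3; s2-q->s5; s3-p->s4; s3-q->s5; s4-p->s4; s4-q->s4; s5-p->s5; s5-q->s5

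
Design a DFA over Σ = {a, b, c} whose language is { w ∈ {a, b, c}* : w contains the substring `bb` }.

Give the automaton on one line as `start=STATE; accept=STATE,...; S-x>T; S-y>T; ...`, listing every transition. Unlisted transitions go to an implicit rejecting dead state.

Track how much of `bb` has been matched so far: state q0 is no progress, q2 is the absorbing accept state reached once `bb` has occurred. Intermediate states record partial matches; on a mismatch, fall back to the longest reusable overlap.
3 states suffice.
        a   b   c  
>  q0   q0  q1  q0 
   q1   q0  q2  q0 
 * q2   q2  q2  q2 
(> = start, * = accepting)

start=q0; accept=q2; q0-a>q0; q0-b>q1; q0-c>q0; q1-a>q0; q1-b>q2; q1-c>q0; q2-a>q2; q2-b>q2; q2-c>q2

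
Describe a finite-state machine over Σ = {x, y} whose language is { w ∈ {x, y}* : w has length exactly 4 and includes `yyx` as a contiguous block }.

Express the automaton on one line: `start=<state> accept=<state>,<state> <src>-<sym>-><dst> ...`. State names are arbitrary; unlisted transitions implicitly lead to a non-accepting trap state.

Build one automaton per condition and run them in lockstep. The first has 6 states tracking the input length, saturating at 5; the second has 4 states tracking whether and how much of `yyx` has been seen. A product state is a pair (one from each), accepting exactly when both do. Equivalent product states are then merged.
With 9 states:
        x   y  
>  S0   S1  S2 
   S1   S3  S4 
   S2   S3  S5 
   S3   S3  S3 
   S4   S3  S6 
   S5   S7  S6 
   S6   S8  S3 
   S7   S8  S8 
 * S8   S3  S3 
(> = start, * = accepting)

start=S0 accept=S8 S0-x->S1 S0-y->S2 S1-x->S3 S1-y->S4 S2-x->S3 S2-y->S5 S3-x->S3 S3-y->S3 S4-x->S3 S4-y->S6 S5-x->S7 S5-y->S6 S6-x->S8 S6-y->S3 S7-x->S8 S7-y->S8 S8-x->S3 S8-y->S3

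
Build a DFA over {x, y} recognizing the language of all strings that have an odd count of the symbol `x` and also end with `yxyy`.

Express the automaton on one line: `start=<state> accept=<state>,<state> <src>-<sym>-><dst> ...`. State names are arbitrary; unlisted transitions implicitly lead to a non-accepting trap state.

start=S0 accept=S5 S0-x->S1 S0-y->S2 S1-x->S0 S1-y->S1 S2-x->S3 S2-y->S2 S3-x->S0 S3-y->S4 S4-x->S0 S4-y->S5 S5-x->S0 S5-y->S1

Run two small machines in parallel and take their product. The first has 2 states tracking the count of `x`s modulo 2; the second has 5 states tracking how much of the suffix `yxyy` has currently been matched. A product state is a pair (one from each), accepting exactly when both do. After merging equivalent states the machine shrinks.
6 states suffice.
        x   y  
>  S0   S1  S2 
   S1   S0  S1 
   S2   S3  S2 
   S3   S0  S4 
   S4   S0  S5 
 * S5   S0  S1 
(> = start, * = accepting)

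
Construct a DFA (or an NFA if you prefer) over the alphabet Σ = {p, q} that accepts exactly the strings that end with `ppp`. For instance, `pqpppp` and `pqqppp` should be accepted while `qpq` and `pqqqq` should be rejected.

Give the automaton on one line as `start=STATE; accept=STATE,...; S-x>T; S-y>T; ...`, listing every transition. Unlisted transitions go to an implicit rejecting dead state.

Let each state record the length of the longest suffix of the input read so far that is also a prefix of `ppp`. B means the last symbol is `p`; C means the last 2 symbols are `pp`; D means the last 3 symbols are `ppp`. Accept only at D, where the string currently ends in `ppp`.
With 4 states:
       p  q 
>  A   B  A 
   B   C  A 
   C   D  A 
 * D   D  A 
(> = start, * = accepting)

start=A; accept=D; A-p>B; A-q>A; B-p>C; B-q>A; C-p>D; C-q>A; D-p>D; D-q>A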